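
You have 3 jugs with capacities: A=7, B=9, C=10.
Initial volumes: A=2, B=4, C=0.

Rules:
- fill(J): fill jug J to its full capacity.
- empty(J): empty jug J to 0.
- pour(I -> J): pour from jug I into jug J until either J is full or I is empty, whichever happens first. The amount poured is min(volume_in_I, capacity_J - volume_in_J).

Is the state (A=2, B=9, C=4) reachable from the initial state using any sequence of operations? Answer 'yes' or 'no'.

Answer: yes

Derivation:
BFS from (A=2, B=4, C=0):
  1. pour(B -> C) -> (A=2 B=0 C=4)
  2. fill(B) -> (A=2 B=9 C=4)
Target reached → yes.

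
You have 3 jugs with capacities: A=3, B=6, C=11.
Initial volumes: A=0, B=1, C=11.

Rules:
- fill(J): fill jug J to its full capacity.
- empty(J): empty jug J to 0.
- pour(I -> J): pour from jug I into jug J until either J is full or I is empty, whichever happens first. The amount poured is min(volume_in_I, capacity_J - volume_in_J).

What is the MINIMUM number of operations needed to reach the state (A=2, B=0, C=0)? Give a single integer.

Answer: 6

Derivation:
BFS from (A=0, B=1, C=11). One shortest path:
  1. empty(B) -> (A=0 B=0 C=11)
  2. pour(C -> A) -> (A=3 B=0 C=8)
  3. empty(A) -> (A=0 B=0 C=8)
  4. pour(C -> B) -> (A=0 B=6 C=2)
  5. empty(B) -> (A=0 B=0 C=2)
  6. pour(C -> A) -> (A=2 B=0 C=0)
Reached target in 6 moves.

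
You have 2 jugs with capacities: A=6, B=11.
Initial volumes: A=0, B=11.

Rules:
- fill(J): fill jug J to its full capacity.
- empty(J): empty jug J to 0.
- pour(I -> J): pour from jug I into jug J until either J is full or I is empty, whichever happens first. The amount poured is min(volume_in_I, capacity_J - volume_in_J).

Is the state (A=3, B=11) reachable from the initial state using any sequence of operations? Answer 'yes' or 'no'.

Answer: yes

Derivation:
BFS from (A=0, B=11):
  1. pour(B -> A) -> (A=6 B=5)
  2. empty(A) -> (A=0 B=5)
  3. pour(B -> A) -> (A=5 B=0)
  4. fill(B) -> (A=5 B=11)
  5. pour(B -> A) -> (A=6 B=10)
  6. empty(A) -> (A=0 B=10)
  7. pour(B -> A) -> (A=6 B=4)
  8. empty(A) -> (A=0 B=4)
  9. pour(B -> A) -> (A=4 B=0)
  10. fill(B) -> (A=4 B=11)
  11. pour(B -> A) -> (A=6 B=9)
  12. empty(A) -> (A=0 B=9)
  13. pour(B -> A) -> (A=6 B=3)
  14. empty(A) -> (A=0 B=3)
  15. pour(B -> A) -> (A=3 B=0)
  16. fill(B) -> (A=3 B=11)
Target reached → yes.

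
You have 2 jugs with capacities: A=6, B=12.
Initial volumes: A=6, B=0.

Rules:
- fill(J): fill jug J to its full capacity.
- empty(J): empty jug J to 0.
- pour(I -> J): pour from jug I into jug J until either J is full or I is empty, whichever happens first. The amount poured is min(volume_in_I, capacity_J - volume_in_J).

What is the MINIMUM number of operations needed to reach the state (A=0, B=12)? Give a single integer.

Answer: 2

Derivation:
BFS from (A=6, B=0). One shortest path:
  1. empty(A) -> (A=0 B=0)
  2. fill(B) -> (A=0 B=12)
Reached target in 2 moves.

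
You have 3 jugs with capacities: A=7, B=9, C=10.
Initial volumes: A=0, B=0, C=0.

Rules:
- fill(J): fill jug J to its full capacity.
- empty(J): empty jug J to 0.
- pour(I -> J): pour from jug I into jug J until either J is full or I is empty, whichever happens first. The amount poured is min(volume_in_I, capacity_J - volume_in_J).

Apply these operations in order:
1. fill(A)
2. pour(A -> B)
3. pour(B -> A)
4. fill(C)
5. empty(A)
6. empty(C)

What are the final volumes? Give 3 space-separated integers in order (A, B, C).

Answer: 0 0 0

Derivation:
Step 1: fill(A) -> (A=7 B=0 C=0)
Step 2: pour(A -> B) -> (A=0 B=7 C=0)
Step 3: pour(B -> A) -> (A=7 B=0 C=0)
Step 4: fill(C) -> (A=7 B=0 C=10)
Step 5: empty(A) -> (A=0 B=0 C=10)
Step 6: empty(C) -> (A=0 B=0 C=0)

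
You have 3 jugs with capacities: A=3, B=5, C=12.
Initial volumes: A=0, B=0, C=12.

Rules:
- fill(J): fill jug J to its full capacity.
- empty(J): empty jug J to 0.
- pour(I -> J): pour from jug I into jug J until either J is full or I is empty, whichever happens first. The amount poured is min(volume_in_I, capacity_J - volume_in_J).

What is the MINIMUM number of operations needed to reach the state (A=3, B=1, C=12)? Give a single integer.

Answer: 7

Derivation:
BFS from (A=0, B=0, C=12). One shortest path:
  1. fill(A) -> (A=3 B=0 C=12)
  2. pour(A -> B) -> (A=0 B=3 C=12)
  3. fill(A) -> (A=3 B=3 C=12)
  4. pour(A -> B) -> (A=1 B=5 C=12)
  5. empty(B) -> (A=1 B=0 C=12)
  6. pour(A -> B) -> (A=0 B=1 C=12)
  7. fill(A) -> (A=3 B=1 C=12)
Reached target in 7 moves.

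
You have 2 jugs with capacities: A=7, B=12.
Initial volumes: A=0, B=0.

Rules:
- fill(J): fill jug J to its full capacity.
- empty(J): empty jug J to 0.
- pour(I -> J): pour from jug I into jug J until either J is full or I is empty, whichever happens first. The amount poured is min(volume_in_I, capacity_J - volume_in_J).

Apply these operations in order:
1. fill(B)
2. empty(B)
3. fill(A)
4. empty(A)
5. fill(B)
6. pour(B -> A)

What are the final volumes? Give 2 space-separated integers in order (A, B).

Step 1: fill(B) -> (A=0 B=12)
Step 2: empty(B) -> (A=0 B=0)
Step 3: fill(A) -> (A=7 B=0)
Step 4: empty(A) -> (A=0 B=0)
Step 5: fill(B) -> (A=0 B=12)
Step 6: pour(B -> A) -> (A=7 B=5)

Answer: 7 5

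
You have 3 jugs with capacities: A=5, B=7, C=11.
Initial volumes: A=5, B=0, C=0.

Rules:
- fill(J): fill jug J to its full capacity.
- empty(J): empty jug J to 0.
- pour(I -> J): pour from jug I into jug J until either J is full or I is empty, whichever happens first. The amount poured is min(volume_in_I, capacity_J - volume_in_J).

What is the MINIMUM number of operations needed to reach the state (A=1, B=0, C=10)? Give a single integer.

BFS from (A=5, B=0, C=0). One shortest path:
  1. empty(A) -> (A=0 B=0 C=0)
  2. fill(C) -> (A=0 B=0 C=11)
  3. pour(C -> A) -> (A=5 B=0 C=6)
  4. pour(C -> B) -> (A=5 B=6 C=0)
  5. pour(A -> C) -> (A=0 B=6 C=5)
  6. pour(B -> A) -> (A=5 B=1 C=5)
  7. pour(A -> C) -> (A=0 B=1 C=10)
  8. pour(B -> A) -> (A=1 B=0 C=10)
Reached target in 8 moves.

Answer: 8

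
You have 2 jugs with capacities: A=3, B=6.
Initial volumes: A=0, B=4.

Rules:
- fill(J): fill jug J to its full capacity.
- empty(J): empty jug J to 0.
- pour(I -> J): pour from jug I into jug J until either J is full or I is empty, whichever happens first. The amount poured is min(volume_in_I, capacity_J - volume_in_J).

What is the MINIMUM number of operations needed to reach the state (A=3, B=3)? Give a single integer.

Answer: 2

Derivation:
BFS from (A=0, B=4). One shortest path:
  1. fill(B) -> (A=0 B=6)
  2. pour(B -> A) -> (A=3 B=3)
Reached target in 2 moves.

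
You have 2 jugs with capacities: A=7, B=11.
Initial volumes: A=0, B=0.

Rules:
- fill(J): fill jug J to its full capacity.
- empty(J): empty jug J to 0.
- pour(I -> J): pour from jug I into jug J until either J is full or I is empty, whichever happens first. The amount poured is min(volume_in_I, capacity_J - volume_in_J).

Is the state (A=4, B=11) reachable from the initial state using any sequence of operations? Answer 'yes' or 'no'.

Answer: yes

Derivation:
BFS from (A=0, B=0):
  1. fill(B) -> (A=0 B=11)
  2. pour(B -> A) -> (A=7 B=4)
  3. empty(A) -> (A=0 B=4)
  4. pour(B -> A) -> (A=4 B=0)
  5. fill(B) -> (A=4 B=11)
Target reached → yes.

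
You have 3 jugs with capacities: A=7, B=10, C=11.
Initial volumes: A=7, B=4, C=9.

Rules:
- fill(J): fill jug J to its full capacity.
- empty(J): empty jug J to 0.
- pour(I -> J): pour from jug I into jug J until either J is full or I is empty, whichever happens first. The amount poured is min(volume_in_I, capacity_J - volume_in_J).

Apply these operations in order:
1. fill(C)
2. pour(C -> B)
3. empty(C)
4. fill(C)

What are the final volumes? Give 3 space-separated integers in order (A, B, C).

Answer: 7 10 11

Derivation:
Step 1: fill(C) -> (A=7 B=4 C=11)
Step 2: pour(C -> B) -> (A=7 B=10 C=5)
Step 3: empty(C) -> (A=7 B=10 C=0)
Step 4: fill(C) -> (A=7 B=10 C=11)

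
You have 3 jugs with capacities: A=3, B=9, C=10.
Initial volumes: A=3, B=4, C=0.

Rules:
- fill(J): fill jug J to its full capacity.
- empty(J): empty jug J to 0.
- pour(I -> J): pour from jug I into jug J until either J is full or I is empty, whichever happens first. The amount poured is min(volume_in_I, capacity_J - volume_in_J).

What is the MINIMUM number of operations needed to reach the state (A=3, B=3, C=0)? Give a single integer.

BFS from (A=3, B=4, C=0). One shortest path:
  1. empty(B) -> (A=3 B=0 C=0)
  2. pour(A -> B) -> (A=0 B=3 C=0)
  3. fill(A) -> (A=3 B=3 C=0)
Reached target in 3 moves.

Answer: 3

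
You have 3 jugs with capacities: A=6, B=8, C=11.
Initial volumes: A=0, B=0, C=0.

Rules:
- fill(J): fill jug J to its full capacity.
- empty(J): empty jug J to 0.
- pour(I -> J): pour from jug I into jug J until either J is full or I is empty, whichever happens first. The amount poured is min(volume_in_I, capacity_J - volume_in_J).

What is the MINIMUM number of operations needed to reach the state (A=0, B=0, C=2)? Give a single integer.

Answer: 4

Derivation:
BFS from (A=0, B=0, C=0). One shortest path:
  1. fill(B) -> (A=0 B=8 C=0)
  2. pour(B -> A) -> (A=6 B=2 C=0)
  3. empty(A) -> (A=0 B=2 C=0)
  4. pour(B -> C) -> (A=0 B=0 C=2)
Reached target in 4 moves.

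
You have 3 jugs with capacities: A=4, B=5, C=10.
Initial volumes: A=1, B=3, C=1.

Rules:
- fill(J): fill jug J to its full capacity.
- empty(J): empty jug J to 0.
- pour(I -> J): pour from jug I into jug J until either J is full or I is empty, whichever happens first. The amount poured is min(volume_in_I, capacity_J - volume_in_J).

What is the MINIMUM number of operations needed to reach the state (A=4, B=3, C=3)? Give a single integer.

Answer: 4

Derivation:
BFS from (A=1, B=3, C=1). One shortest path:
  1. fill(C) -> (A=1 B=3 C=10)
  2. pour(C -> A) -> (A=4 B=3 C=7)
  3. empty(A) -> (A=0 B=3 C=7)
  4. pour(C -> A) -> (A=4 B=3 C=3)
Reached target in 4 moves.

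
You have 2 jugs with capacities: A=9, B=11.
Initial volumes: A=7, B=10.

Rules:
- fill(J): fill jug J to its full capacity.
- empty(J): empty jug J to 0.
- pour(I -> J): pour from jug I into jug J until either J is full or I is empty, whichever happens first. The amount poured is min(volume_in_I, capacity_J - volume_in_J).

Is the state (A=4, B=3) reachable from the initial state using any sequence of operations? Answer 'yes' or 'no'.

BFS explored all 41 reachable states.
Reachable set includes: (0,0), (0,1), (0,2), (0,3), (0,4), (0,5), (0,6), (0,7), (0,8), (0,9), (0,10), (0,11) ...
Target (A=4, B=3) not in reachable set → no.

Answer: no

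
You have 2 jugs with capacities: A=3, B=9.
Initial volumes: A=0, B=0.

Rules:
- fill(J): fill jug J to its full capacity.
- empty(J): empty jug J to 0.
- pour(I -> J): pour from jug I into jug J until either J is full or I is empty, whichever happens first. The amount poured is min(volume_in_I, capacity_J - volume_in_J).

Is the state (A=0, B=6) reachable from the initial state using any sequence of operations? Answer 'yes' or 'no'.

BFS from (A=0, B=0):
  1. fill(B) -> (A=0 B=9)
  2. pour(B -> A) -> (A=3 B=6)
  3. empty(A) -> (A=0 B=6)
Target reached → yes.

Answer: yes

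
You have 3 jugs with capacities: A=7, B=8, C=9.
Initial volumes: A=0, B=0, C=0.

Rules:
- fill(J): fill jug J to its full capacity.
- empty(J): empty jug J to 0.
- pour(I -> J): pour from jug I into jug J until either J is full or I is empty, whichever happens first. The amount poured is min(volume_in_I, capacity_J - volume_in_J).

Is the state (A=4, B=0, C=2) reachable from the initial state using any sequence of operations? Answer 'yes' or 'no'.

BFS from (A=0, B=0, C=0):
  1. fill(A) -> (A=7 B=0 C=0)
  2. pour(A -> B) -> (A=0 B=7 C=0)
  3. fill(A) -> (A=7 B=7 C=0)
  4. pour(A -> C) -> (A=0 B=7 C=7)
  5. pour(B -> C) -> (A=0 B=5 C=9)
  6. pour(C -> A) -> (A=7 B=5 C=2)
  7. pour(A -> B) -> (A=4 B=8 C=2)
  8. empty(B) -> (A=4 B=0 C=2)
Target reached → yes.

Answer: yes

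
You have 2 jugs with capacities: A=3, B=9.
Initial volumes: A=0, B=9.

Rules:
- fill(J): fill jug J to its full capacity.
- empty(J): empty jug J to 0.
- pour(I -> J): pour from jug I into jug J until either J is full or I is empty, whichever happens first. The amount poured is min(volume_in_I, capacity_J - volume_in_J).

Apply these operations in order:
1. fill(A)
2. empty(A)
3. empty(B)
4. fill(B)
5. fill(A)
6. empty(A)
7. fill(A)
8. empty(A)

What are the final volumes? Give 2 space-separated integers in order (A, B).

Answer: 0 9

Derivation:
Step 1: fill(A) -> (A=3 B=9)
Step 2: empty(A) -> (A=0 B=9)
Step 3: empty(B) -> (A=0 B=0)
Step 4: fill(B) -> (A=0 B=9)
Step 5: fill(A) -> (A=3 B=9)
Step 6: empty(A) -> (A=0 B=9)
Step 7: fill(A) -> (A=3 B=9)
Step 8: empty(A) -> (A=0 B=9)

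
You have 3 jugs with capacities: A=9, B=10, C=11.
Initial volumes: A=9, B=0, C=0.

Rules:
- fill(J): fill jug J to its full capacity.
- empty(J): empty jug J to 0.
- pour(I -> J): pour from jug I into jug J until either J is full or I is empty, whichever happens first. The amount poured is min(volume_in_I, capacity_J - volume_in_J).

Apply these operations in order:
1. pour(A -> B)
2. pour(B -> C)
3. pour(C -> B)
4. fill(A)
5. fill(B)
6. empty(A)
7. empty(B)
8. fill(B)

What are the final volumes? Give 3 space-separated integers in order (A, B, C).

Answer: 0 10 0

Derivation:
Step 1: pour(A -> B) -> (A=0 B=9 C=0)
Step 2: pour(B -> C) -> (A=0 B=0 C=9)
Step 3: pour(C -> B) -> (A=0 B=9 C=0)
Step 4: fill(A) -> (A=9 B=9 C=0)
Step 5: fill(B) -> (A=9 B=10 C=0)
Step 6: empty(A) -> (A=0 B=10 C=0)
Step 7: empty(B) -> (A=0 B=0 C=0)
Step 8: fill(B) -> (A=0 B=10 C=0)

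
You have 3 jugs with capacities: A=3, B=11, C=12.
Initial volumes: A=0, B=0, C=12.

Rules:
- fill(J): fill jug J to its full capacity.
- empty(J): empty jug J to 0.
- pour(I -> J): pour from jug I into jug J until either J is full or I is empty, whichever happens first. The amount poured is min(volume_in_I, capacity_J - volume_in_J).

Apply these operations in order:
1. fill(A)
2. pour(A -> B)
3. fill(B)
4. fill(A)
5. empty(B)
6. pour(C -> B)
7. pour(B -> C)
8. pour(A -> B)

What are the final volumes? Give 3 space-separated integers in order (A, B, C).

Step 1: fill(A) -> (A=3 B=0 C=12)
Step 2: pour(A -> B) -> (A=0 B=3 C=12)
Step 3: fill(B) -> (A=0 B=11 C=12)
Step 4: fill(A) -> (A=3 B=11 C=12)
Step 5: empty(B) -> (A=3 B=0 C=12)
Step 6: pour(C -> B) -> (A=3 B=11 C=1)
Step 7: pour(B -> C) -> (A=3 B=0 C=12)
Step 8: pour(A -> B) -> (A=0 B=3 C=12)

Answer: 0 3 12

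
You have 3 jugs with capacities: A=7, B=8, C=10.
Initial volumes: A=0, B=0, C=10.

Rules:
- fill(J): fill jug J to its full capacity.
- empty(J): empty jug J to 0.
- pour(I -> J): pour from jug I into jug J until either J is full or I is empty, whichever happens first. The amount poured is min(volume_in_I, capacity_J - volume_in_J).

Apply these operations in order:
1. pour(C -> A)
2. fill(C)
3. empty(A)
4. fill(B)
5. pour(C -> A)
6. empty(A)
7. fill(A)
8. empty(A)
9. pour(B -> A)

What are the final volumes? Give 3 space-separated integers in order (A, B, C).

Answer: 7 1 3

Derivation:
Step 1: pour(C -> A) -> (A=7 B=0 C=3)
Step 2: fill(C) -> (A=7 B=0 C=10)
Step 3: empty(A) -> (A=0 B=0 C=10)
Step 4: fill(B) -> (A=0 B=8 C=10)
Step 5: pour(C -> A) -> (A=7 B=8 C=3)
Step 6: empty(A) -> (A=0 B=8 C=3)
Step 7: fill(A) -> (A=7 B=8 C=3)
Step 8: empty(A) -> (A=0 B=8 C=3)
Step 9: pour(B -> A) -> (A=7 B=1 C=3)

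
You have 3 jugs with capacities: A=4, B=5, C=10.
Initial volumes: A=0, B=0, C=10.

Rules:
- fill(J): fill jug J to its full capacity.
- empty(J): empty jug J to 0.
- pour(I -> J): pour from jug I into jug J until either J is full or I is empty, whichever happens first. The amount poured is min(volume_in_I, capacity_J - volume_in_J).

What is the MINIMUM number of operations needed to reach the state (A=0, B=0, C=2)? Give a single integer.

Answer: 4

Derivation:
BFS from (A=0, B=0, C=10). One shortest path:
  1. pour(C -> A) -> (A=4 B=0 C=6)
  2. empty(A) -> (A=0 B=0 C=6)
  3. pour(C -> A) -> (A=4 B=0 C=2)
  4. empty(A) -> (A=0 B=0 C=2)
Reached target in 4 moves.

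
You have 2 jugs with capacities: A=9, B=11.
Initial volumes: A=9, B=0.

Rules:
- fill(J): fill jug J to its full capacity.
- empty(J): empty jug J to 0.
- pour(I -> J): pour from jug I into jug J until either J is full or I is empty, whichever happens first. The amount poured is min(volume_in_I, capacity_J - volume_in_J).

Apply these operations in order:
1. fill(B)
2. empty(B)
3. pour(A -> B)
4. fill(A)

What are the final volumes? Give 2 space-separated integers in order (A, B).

Step 1: fill(B) -> (A=9 B=11)
Step 2: empty(B) -> (A=9 B=0)
Step 3: pour(A -> B) -> (A=0 B=9)
Step 4: fill(A) -> (A=9 B=9)

Answer: 9 9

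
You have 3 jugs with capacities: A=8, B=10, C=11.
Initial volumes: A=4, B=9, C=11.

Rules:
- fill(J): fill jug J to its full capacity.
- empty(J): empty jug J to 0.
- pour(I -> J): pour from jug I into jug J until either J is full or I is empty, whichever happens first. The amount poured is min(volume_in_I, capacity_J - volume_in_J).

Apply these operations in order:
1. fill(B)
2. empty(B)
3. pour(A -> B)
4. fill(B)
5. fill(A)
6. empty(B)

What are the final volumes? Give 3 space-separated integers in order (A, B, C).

Step 1: fill(B) -> (A=4 B=10 C=11)
Step 2: empty(B) -> (A=4 B=0 C=11)
Step 3: pour(A -> B) -> (A=0 B=4 C=11)
Step 4: fill(B) -> (A=0 B=10 C=11)
Step 5: fill(A) -> (A=8 B=10 C=11)
Step 6: empty(B) -> (A=8 B=0 C=11)

Answer: 8 0 11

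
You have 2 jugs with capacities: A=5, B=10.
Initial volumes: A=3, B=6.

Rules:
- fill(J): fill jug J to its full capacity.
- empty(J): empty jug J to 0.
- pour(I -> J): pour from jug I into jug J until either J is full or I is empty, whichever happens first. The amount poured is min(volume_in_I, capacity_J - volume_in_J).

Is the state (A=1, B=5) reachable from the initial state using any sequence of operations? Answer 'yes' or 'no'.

BFS explored all 25 reachable states.
Reachable set includes: (0,0), (0,1), (0,3), (0,4), (0,5), (0,6), (0,8), (0,9), (0,10), (1,0), (1,10), (3,0) ...
Target (A=1, B=5) not in reachable set → no.

Answer: no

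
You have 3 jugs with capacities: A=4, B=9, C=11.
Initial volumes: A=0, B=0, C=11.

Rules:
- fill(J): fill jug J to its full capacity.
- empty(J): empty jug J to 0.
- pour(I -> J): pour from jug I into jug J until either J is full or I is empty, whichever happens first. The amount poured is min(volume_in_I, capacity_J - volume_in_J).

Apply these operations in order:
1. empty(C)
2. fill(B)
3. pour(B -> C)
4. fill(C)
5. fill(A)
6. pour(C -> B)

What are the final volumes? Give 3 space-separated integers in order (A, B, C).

Answer: 4 9 2

Derivation:
Step 1: empty(C) -> (A=0 B=0 C=0)
Step 2: fill(B) -> (A=0 B=9 C=0)
Step 3: pour(B -> C) -> (A=0 B=0 C=9)
Step 4: fill(C) -> (A=0 B=0 C=11)
Step 5: fill(A) -> (A=4 B=0 C=11)
Step 6: pour(C -> B) -> (A=4 B=9 C=2)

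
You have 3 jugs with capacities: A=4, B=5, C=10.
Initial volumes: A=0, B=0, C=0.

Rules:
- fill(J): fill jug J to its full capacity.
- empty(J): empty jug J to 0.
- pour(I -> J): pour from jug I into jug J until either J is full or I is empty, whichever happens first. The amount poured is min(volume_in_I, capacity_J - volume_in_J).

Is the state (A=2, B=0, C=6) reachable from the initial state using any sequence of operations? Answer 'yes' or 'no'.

Answer: yes

Derivation:
BFS from (A=0, B=0, C=0):
  1. fill(A) -> (A=4 B=0 C=0)
  2. fill(B) -> (A=4 B=5 C=0)
  3. pour(A -> C) -> (A=0 B=5 C=4)
  4. fill(A) -> (A=4 B=5 C=4)
  5. pour(A -> C) -> (A=0 B=5 C=8)
  6. pour(B -> A) -> (A=4 B=1 C=8)
  7. pour(A -> C) -> (A=2 B=1 C=10)
  8. pour(C -> B) -> (A=2 B=5 C=6)
  9. empty(B) -> (A=2 B=0 C=6)
Target reached → yes.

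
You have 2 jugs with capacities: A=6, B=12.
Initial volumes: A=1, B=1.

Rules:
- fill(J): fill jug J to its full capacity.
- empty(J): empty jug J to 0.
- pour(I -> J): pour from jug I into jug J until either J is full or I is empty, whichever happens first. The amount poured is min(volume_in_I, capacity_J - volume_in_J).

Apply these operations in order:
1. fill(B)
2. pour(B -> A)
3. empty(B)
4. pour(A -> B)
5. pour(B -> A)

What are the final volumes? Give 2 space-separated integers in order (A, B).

Answer: 6 0

Derivation:
Step 1: fill(B) -> (A=1 B=12)
Step 2: pour(B -> A) -> (A=6 B=7)
Step 3: empty(B) -> (A=6 B=0)
Step 4: pour(A -> B) -> (A=0 B=6)
Step 5: pour(B -> A) -> (A=6 B=0)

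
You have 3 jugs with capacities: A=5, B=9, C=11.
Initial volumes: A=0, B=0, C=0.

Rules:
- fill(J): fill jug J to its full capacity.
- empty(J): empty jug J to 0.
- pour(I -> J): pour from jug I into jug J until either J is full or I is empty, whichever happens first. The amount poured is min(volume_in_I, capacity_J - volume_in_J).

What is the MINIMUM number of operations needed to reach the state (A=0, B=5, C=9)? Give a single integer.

BFS from (A=0, B=0, C=0). One shortest path:
  1. fill(A) -> (A=5 B=0 C=0)
  2. fill(B) -> (A=5 B=9 C=0)
  3. pour(B -> C) -> (A=5 B=0 C=9)
  4. pour(A -> B) -> (A=0 B=5 C=9)
Reached target in 4 moves.

Answer: 4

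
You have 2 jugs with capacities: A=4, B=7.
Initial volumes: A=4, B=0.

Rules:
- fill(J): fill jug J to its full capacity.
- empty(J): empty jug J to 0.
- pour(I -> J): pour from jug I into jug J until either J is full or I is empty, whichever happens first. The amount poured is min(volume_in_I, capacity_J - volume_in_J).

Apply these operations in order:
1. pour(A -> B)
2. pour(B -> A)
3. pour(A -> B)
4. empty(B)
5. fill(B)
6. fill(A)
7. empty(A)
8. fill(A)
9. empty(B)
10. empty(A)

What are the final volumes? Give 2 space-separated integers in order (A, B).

Answer: 0 0

Derivation:
Step 1: pour(A -> B) -> (A=0 B=4)
Step 2: pour(B -> A) -> (A=4 B=0)
Step 3: pour(A -> B) -> (A=0 B=4)
Step 4: empty(B) -> (A=0 B=0)
Step 5: fill(B) -> (A=0 B=7)
Step 6: fill(A) -> (A=4 B=7)
Step 7: empty(A) -> (A=0 B=7)
Step 8: fill(A) -> (A=4 B=7)
Step 9: empty(B) -> (A=4 B=0)
Step 10: empty(A) -> (A=0 B=0)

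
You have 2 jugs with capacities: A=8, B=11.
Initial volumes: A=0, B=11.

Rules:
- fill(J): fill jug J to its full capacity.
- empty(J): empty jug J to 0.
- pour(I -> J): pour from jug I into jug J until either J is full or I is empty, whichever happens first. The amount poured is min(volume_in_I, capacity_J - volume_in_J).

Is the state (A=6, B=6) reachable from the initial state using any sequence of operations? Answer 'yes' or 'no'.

BFS explored all 38 reachable states.
Reachable set includes: (0,0), (0,1), (0,2), (0,3), (0,4), (0,5), (0,6), (0,7), (0,8), (0,9), (0,10), (0,11) ...
Target (A=6, B=6) not in reachable set → no.

Answer: no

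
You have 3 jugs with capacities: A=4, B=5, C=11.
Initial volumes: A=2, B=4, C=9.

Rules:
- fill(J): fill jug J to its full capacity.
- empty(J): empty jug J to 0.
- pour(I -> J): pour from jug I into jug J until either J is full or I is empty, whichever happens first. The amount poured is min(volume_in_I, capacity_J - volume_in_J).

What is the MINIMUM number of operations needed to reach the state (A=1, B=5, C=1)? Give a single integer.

Answer: 6

Derivation:
BFS from (A=2, B=4, C=9). One shortest path:
  1. fill(B) -> (A=2 B=5 C=9)
  2. empty(C) -> (A=2 B=5 C=0)
  3. pour(B -> C) -> (A=2 B=0 C=5)
  4. pour(A -> B) -> (A=0 B=2 C=5)
  5. pour(C -> A) -> (A=4 B=2 C=1)
  6. pour(A -> B) -> (A=1 B=5 C=1)
Reached target in 6 moves.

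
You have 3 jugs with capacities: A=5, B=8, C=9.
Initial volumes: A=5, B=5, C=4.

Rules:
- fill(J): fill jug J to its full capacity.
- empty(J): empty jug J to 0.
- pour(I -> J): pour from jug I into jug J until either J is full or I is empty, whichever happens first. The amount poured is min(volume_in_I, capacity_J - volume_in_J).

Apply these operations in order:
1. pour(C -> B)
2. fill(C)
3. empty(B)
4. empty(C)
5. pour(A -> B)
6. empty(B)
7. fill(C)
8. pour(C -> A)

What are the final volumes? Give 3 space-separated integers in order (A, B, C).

Step 1: pour(C -> B) -> (A=5 B=8 C=1)
Step 2: fill(C) -> (A=5 B=8 C=9)
Step 3: empty(B) -> (A=5 B=0 C=9)
Step 4: empty(C) -> (A=5 B=0 C=0)
Step 5: pour(A -> B) -> (A=0 B=5 C=0)
Step 6: empty(B) -> (A=0 B=0 C=0)
Step 7: fill(C) -> (A=0 B=0 C=9)
Step 8: pour(C -> A) -> (A=5 B=0 C=4)

Answer: 5 0 4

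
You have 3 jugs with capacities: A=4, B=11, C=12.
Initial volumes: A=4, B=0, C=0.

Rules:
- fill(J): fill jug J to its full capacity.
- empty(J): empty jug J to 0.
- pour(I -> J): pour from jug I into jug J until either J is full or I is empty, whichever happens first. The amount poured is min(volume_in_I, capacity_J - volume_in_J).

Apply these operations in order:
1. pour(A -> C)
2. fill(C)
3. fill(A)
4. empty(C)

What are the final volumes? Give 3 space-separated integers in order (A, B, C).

Step 1: pour(A -> C) -> (A=0 B=0 C=4)
Step 2: fill(C) -> (A=0 B=0 C=12)
Step 3: fill(A) -> (A=4 B=0 C=12)
Step 4: empty(C) -> (A=4 B=0 C=0)

Answer: 4 0 0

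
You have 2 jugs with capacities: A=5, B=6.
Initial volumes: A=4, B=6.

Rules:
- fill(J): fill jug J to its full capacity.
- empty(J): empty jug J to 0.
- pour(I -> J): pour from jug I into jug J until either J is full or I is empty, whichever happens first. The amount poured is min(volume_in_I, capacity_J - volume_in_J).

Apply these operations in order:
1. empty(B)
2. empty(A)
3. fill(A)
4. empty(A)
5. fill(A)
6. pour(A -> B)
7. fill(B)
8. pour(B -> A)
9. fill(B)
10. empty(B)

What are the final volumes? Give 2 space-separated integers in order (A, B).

Answer: 5 0

Derivation:
Step 1: empty(B) -> (A=4 B=0)
Step 2: empty(A) -> (A=0 B=0)
Step 3: fill(A) -> (A=5 B=0)
Step 4: empty(A) -> (A=0 B=0)
Step 5: fill(A) -> (A=5 B=0)
Step 6: pour(A -> B) -> (A=0 B=5)
Step 7: fill(B) -> (A=0 B=6)
Step 8: pour(B -> A) -> (A=5 B=1)
Step 9: fill(B) -> (A=5 B=6)
Step 10: empty(B) -> (A=5 B=0)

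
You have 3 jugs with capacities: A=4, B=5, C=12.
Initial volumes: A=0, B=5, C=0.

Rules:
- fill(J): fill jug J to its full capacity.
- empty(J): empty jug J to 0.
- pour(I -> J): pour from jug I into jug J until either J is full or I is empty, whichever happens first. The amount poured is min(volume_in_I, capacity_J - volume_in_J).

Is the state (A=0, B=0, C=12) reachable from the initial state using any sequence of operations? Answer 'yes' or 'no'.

BFS from (A=0, B=5, C=0):
  1. empty(B) -> (A=0 B=0 C=0)
  2. fill(C) -> (A=0 B=0 C=12)
Target reached → yes.

Answer: yes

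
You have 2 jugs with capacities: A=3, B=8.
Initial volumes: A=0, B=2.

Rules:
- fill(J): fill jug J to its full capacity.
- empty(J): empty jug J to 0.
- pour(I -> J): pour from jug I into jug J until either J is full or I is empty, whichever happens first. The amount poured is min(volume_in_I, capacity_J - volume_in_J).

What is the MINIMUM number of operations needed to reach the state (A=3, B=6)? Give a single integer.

BFS from (A=0, B=2). One shortest path:
  1. fill(A) -> (A=3 B=2)
  2. empty(B) -> (A=3 B=0)
  3. pour(A -> B) -> (A=0 B=3)
  4. fill(A) -> (A=3 B=3)
  5. pour(A -> B) -> (A=0 B=6)
  6. fill(A) -> (A=3 B=6)
Reached target in 6 moves.

Answer: 6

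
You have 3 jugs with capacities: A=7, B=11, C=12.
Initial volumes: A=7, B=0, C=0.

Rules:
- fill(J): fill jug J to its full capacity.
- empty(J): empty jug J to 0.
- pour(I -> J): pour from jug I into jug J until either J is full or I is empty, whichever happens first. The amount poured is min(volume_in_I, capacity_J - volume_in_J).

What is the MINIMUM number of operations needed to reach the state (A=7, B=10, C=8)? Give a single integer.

Answer: 7

Derivation:
BFS from (A=7, B=0, C=0). One shortest path:
  1. fill(B) -> (A=7 B=11 C=0)
  2. pour(B -> C) -> (A=7 B=0 C=11)
  3. pour(A -> B) -> (A=0 B=7 C=11)
  4. fill(A) -> (A=7 B=7 C=11)
  5. pour(A -> B) -> (A=3 B=11 C=11)
  6. pour(B -> C) -> (A=3 B=10 C=12)
  7. pour(C -> A) -> (A=7 B=10 C=8)
Reached target in 7 moves.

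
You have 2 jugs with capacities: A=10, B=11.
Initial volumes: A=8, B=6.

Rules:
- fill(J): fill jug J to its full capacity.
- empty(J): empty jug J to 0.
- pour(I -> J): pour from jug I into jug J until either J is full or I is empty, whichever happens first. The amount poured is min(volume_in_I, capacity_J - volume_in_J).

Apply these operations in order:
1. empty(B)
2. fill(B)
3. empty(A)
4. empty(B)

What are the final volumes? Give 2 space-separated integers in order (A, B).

Answer: 0 0

Derivation:
Step 1: empty(B) -> (A=8 B=0)
Step 2: fill(B) -> (A=8 B=11)
Step 3: empty(A) -> (A=0 B=11)
Step 4: empty(B) -> (A=0 B=0)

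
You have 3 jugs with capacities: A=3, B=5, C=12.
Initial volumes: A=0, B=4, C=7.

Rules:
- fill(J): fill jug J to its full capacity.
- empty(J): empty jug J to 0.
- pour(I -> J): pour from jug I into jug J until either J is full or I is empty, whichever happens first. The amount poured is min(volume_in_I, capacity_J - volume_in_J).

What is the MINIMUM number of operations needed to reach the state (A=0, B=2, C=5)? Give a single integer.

Answer: 4

Derivation:
BFS from (A=0, B=4, C=7). One shortest path:
  1. empty(B) -> (A=0 B=0 C=7)
  2. pour(C -> B) -> (A=0 B=5 C=2)
  3. pour(B -> A) -> (A=3 B=2 C=2)
  4. pour(A -> C) -> (A=0 B=2 C=5)
Reached target in 4 moves.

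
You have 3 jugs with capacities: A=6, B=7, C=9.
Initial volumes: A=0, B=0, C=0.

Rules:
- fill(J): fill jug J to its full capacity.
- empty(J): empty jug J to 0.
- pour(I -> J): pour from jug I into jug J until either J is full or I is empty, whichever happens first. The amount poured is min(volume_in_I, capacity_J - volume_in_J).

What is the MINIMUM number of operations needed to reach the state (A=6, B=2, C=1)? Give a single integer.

BFS from (A=0, B=0, C=0). One shortest path:
  1. fill(C) -> (A=0 B=0 C=9)
  2. pour(C -> B) -> (A=0 B=7 C=2)
  3. pour(C -> A) -> (A=2 B=7 C=0)
  4. pour(B -> C) -> (A=2 B=0 C=7)
  5. pour(A -> B) -> (A=0 B=2 C=7)
  6. pour(C -> A) -> (A=6 B=2 C=1)
Reached target in 6 moves.

Answer: 6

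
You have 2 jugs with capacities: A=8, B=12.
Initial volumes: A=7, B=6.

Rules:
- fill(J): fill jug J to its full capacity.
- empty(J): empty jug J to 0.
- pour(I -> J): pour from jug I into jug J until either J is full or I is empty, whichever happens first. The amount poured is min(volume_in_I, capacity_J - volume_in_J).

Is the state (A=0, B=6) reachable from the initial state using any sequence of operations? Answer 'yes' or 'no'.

Answer: yes

Derivation:
BFS from (A=7, B=6):
  1. empty(A) -> (A=0 B=6)
Target reached → yes.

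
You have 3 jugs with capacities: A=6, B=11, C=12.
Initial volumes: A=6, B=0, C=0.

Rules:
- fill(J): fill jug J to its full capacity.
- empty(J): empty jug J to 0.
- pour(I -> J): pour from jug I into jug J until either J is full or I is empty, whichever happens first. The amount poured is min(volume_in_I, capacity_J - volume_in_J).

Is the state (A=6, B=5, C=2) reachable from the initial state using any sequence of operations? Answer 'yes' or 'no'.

Answer: yes

Derivation:
BFS from (A=6, B=0, C=0):
  1. empty(A) -> (A=0 B=0 C=0)
  2. fill(C) -> (A=0 B=0 C=12)
  3. pour(C -> B) -> (A=0 B=11 C=1)
  4. empty(B) -> (A=0 B=0 C=1)
  5. pour(C -> B) -> (A=0 B=1 C=0)
  6. fill(C) -> (A=0 B=1 C=12)
  7. pour(C -> B) -> (A=0 B=11 C=2)
  8. pour(B -> A) -> (A=6 B=5 C=2)
Target reached → yes.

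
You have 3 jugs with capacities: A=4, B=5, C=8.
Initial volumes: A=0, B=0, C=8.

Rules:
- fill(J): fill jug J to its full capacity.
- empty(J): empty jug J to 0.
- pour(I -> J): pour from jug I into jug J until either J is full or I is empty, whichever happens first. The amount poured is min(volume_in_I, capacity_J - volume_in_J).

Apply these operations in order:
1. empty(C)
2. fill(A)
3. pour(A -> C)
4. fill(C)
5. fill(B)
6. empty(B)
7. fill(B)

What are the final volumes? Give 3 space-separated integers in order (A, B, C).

Step 1: empty(C) -> (A=0 B=0 C=0)
Step 2: fill(A) -> (A=4 B=0 C=0)
Step 3: pour(A -> C) -> (A=0 B=0 C=4)
Step 4: fill(C) -> (A=0 B=0 C=8)
Step 5: fill(B) -> (A=0 B=5 C=8)
Step 6: empty(B) -> (A=0 B=0 C=8)
Step 7: fill(B) -> (A=0 B=5 C=8)

Answer: 0 5 8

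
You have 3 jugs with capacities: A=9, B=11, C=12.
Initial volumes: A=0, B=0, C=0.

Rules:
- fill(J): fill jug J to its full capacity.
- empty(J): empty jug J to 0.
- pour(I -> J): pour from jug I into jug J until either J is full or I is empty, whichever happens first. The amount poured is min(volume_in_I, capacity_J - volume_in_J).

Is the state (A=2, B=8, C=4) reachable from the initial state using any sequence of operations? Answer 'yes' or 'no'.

Answer: no

Derivation:
BFS explored all 680 reachable states.
Reachable set includes: (0,0,0), (0,0,1), (0,0,2), (0,0,3), (0,0,4), (0,0,5), (0,0,6), (0,0,7), (0,0,8), (0,0,9), (0,0,10), (0,0,11) ...
Target (A=2, B=8, C=4) not in reachable set → no.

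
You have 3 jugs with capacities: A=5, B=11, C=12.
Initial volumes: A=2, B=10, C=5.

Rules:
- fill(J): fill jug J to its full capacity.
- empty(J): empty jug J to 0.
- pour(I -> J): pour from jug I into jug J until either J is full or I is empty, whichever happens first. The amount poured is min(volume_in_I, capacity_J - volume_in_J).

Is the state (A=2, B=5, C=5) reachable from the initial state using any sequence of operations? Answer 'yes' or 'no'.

Answer: no

Derivation:
BFS explored all 497 reachable states.
Reachable set includes: (0,0,0), (0,0,1), (0,0,2), (0,0,3), (0,0,4), (0,0,5), (0,0,6), (0,0,7), (0,0,8), (0,0,9), (0,0,10), (0,0,11) ...
Target (A=2, B=5, C=5) not in reachable set → no.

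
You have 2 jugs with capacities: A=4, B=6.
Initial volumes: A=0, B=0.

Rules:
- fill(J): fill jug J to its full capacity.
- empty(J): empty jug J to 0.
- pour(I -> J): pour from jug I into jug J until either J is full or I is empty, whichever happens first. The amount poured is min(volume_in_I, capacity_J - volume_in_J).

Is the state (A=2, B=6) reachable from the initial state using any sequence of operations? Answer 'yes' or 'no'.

Answer: yes

Derivation:
BFS from (A=0, B=0):
  1. fill(A) -> (A=4 B=0)
  2. pour(A -> B) -> (A=0 B=4)
  3. fill(A) -> (A=4 B=4)
  4. pour(A -> B) -> (A=2 B=6)
Target reached → yes.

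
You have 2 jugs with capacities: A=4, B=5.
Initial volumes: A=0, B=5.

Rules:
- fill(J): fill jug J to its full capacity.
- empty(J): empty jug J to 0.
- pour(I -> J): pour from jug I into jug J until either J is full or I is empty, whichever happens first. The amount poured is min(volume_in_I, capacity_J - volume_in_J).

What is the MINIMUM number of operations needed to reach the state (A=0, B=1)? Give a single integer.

Answer: 2

Derivation:
BFS from (A=0, B=5). One shortest path:
  1. pour(B -> A) -> (A=4 B=1)
  2. empty(A) -> (A=0 B=1)
Reached target in 2 moves.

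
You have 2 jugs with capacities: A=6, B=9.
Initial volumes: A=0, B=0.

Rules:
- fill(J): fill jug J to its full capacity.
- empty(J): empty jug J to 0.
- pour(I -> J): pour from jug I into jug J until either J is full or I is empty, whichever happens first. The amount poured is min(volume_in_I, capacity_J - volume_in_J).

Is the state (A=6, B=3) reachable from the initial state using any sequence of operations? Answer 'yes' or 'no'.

Answer: yes

Derivation:
BFS from (A=0, B=0):
  1. fill(B) -> (A=0 B=9)
  2. pour(B -> A) -> (A=6 B=3)
Target reached → yes.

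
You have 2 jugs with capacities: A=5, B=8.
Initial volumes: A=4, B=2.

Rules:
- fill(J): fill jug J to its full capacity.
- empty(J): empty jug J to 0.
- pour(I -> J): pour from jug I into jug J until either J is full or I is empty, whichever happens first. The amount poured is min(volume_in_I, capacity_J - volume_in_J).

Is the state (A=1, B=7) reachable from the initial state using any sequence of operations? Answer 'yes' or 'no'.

BFS explored all 27 reachable states.
Reachable set includes: (0,0), (0,1), (0,2), (0,3), (0,4), (0,5), (0,6), (0,7), (0,8), (1,0), (1,8), (2,0) ...
Target (A=1, B=7) not in reachable set → no.

Answer: no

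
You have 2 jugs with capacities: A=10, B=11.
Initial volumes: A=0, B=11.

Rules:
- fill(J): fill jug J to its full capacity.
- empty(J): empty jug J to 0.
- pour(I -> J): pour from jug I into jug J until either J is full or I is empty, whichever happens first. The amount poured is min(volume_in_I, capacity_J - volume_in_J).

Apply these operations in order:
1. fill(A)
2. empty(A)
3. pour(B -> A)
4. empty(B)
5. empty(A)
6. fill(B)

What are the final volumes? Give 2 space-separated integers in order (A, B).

Step 1: fill(A) -> (A=10 B=11)
Step 2: empty(A) -> (A=0 B=11)
Step 3: pour(B -> A) -> (A=10 B=1)
Step 4: empty(B) -> (A=10 B=0)
Step 5: empty(A) -> (A=0 B=0)
Step 6: fill(B) -> (A=0 B=11)

Answer: 0 11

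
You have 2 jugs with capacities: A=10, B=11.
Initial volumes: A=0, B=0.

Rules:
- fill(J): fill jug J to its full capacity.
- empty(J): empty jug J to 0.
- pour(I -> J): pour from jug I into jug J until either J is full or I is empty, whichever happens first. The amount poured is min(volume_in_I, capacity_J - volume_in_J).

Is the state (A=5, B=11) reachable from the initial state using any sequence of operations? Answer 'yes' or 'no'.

BFS from (A=0, B=0):
  1. fill(A) -> (A=10 B=0)
  2. pour(A -> B) -> (A=0 B=10)
  3. fill(A) -> (A=10 B=10)
  4. pour(A -> B) -> (A=9 B=11)
  5. empty(B) -> (A=9 B=0)
  6. pour(A -> B) -> (A=0 B=9)
  7. fill(A) -> (A=10 B=9)
  8. pour(A -> B) -> (A=8 B=11)
  9. empty(B) -> (A=8 B=0)
  10. pour(A -> B) -> (A=0 B=8)
  11. fill(A) -> (A=10 B=8)
  12. pour(A -> B) -> (A=7 B=11)
  13. empty(B) -> (A=7 B=0)
  14. pour(A -> B) -> (A=0 B=7)
  15. fill(A) -> (A=10 B=7)
  16. pour(A -> B) -> (A=6 B=11)
  17. empty(B) -> (A=6 B=0)
  18. pour(A -> B) -> (A=0 B=6)
  19. fill(A) -> (A=10 B=6)
  20. pour(A -> B) -> (A=5 B=11)
Target reached → yes.

Answer: yes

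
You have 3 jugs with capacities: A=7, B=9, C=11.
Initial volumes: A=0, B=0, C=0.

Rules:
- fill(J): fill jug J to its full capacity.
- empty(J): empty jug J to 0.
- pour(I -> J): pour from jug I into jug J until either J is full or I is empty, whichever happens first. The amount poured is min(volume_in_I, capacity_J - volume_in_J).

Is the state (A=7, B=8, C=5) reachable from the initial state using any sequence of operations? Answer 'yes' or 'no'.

BFS from (A=0, B=0, C=0):
  1. fill(C) -> (A=0 B=0 C=11)
  2. pour(C -> A) -> (A=7 B=0 C=4)
  3. pour(A -> B) -> (A=0 B=7 C=4)
  4. pour(C -> A) -> (A=4 B=7 C=0)
  5. fill(C) -> (A=4 B=7 C=11)
  6. pour(C -> A) -> (A=7 B=7 C=8)
  7. pour(A -> B) -> (A=5 B=9 C=8)
  8. empty(B) -> (A=5 B=0 C=8)
  9. pour(C -> B) -> (A=5 B=8 C=0)
  10. pour(A -> C) -> (A=0 B=8 C=5)
  11. fill(A) -> (A=7 B=8 C=5)
Target reached → yes.

Answer: yes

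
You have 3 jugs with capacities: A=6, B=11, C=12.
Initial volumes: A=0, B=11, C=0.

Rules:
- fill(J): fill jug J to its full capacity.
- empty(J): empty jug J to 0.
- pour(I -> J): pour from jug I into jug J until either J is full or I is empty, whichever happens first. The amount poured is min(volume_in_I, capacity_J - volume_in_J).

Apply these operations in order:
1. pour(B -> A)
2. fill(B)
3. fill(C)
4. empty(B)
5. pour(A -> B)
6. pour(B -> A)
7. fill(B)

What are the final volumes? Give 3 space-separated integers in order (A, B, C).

Step 1: pour(B -> A) -> (A=6 B=5 C=0)
Step 2: fill(B) -> (A=6 B=11 C=0)
Step 3: fill(C) -> (A=6 B=11 C=12)
Step 4: empty(B) -> (A=6 B=0 C=12)
Step 5: pour(A -> B) -> (A=0 B=6 C=12)
Step 6: pour(B -> A) -> (A=6 B=0 C=12)
Step 7: fill(B) -> (A=6 B=11 C=12)

Answer: 6 11 12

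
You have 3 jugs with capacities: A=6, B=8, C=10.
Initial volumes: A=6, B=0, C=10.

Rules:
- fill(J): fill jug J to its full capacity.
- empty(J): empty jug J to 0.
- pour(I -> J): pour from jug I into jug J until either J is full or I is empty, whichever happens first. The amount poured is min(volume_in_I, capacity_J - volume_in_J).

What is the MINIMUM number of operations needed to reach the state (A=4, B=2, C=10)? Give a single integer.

BFS from (A=6, B=0, C=10). One shortest path:
  1. pour(A -> B) -> (A=0 B=6 C=10)
  2. pour(C -> A) -> (A=6 B=6 C=4)
  3. pour(A -> B) -> (A=4 B=8 C=4)
  4. pour(B -> C) -> (A=4 B=2 C=10)
Reached target in 4 moves.

Answer: 4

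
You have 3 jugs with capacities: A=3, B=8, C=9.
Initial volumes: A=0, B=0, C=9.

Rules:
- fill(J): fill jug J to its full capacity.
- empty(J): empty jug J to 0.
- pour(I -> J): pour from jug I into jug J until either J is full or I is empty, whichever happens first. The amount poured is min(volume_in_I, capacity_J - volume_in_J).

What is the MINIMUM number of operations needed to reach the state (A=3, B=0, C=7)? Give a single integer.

BFS from (A=0, B=0, C=9). One shortest path:
  1. pour(C -> A) -> (A=3 B=0 C=6)
  2. pour(C -> B) -> (A=3 B=6 C=0)
  3. fill(C) -> (A=3 B=6 C=9)
  4. pour(C -> B) -> (A=3 B=8 C=7)
  5. empty(B) -> (A=3 B=0 C=7)
Reached target in 5 moves.

Answer: 5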